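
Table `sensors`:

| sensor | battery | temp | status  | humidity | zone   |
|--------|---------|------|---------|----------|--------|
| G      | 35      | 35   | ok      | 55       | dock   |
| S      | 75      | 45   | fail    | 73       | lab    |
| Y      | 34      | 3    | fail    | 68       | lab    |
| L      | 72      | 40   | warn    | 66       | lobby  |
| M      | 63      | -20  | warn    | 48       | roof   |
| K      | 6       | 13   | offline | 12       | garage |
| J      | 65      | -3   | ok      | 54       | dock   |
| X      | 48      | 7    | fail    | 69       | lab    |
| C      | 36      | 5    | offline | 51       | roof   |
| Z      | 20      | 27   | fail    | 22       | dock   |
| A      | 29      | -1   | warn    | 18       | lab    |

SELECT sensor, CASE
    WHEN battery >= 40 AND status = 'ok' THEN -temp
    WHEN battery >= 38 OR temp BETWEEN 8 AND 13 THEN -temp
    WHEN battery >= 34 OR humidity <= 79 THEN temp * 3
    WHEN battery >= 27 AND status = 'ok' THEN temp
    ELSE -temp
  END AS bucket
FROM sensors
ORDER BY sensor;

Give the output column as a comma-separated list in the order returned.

-3, 15, 105, 3, -13, -40, 20, -45, -7, 9, 81

sensor=A: battery >= 34 OR humidity <= 79 → -3
sensor=C: battery >= 34 OR humidity <= 79 → 15
sensor=G: battery >= 34 OR humidity <= 79 → 105
sensor=J: battery >= 40 AND status = 'ok' → 3
sensor=K: battery >= 38 OR temp BETWEEN 8 AND 13 → -13
sensor=L: battery >= 38 OR temp BETWEEN 8 AND 13 → -40
sensor=M: battery >= 38 OR temp BETWEEN 8 AND 13 → 20
sensor=S: battery >= 38 OR temp BETWEEN 8 AND 13 → -45
sensor=X: battery >= 38 OR temp BETWEEN 8 AND 13 → -7
sensor=Y: battery >= 34 OR humidity <= 79 → 9
sensor=Z: battery >= 34 OR humidity <= 79 → 81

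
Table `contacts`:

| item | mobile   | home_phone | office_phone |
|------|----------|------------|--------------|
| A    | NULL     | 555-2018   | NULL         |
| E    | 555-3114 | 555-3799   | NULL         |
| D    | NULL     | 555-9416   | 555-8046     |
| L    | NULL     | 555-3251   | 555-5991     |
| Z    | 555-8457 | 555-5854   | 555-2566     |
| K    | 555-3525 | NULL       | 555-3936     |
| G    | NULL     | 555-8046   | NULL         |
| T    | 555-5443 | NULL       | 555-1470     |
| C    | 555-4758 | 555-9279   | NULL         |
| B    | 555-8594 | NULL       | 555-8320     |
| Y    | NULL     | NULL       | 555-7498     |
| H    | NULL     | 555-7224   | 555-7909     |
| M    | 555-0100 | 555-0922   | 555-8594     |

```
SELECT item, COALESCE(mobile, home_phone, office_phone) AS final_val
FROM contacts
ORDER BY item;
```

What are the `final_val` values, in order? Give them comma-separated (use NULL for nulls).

item=A: mobile=NULL, home_phone=555-2018 → 555-2018
item=B: mobile=555-8594 → 555-8594
item=C: mobile=555-4758 → 555-4758
item=D: mobile=NULL, home_phone=555-9416 → 555-9416
item=E: mobile=555-3114 → 555-3114
item=G: mobile=NULL, home_phone=555-8046 → 555-8046
item=H: mobile=NULL, home_phone=555-7224 → 555-7224
item=K: mobile=555-3525 → 555-3525
item=L: mobile=NULL, home_phone=555-3251 → 555-3251
item=M: mobile=555-0100 → 555-0100
item=T: mobile=555-5443 → 555-5443
item=Y: mobile=NULL, home_phone=NULL, office_phone=555-7498 → 555-7498
item=Z: mobile=555-8457 → 555-8457

555-2018, 555-8594, 555-4758, 555-9416, 555-3114, 555-8046, 555-7224, 555-3525, 555-3251, 555-0100, 555-5443, 555-7498, 555-8457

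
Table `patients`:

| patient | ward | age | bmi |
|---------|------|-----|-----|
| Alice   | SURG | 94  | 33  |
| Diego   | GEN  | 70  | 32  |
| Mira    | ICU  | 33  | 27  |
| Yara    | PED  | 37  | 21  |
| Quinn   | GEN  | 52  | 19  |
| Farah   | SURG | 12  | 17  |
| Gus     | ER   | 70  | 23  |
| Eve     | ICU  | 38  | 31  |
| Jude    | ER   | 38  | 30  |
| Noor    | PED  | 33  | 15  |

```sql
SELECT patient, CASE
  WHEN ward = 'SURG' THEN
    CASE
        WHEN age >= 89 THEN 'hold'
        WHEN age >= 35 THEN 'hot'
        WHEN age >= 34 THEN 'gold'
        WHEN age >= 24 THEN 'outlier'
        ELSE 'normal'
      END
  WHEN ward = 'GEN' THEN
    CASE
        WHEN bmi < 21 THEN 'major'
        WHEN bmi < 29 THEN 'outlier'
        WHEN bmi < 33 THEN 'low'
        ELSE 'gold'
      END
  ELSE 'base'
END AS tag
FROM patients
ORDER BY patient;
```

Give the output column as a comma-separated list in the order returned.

patient=Alice: ward='SURG' → inner[age >= 89] → hold
patient=Diego: ward='GEN' → inner[bmi < 33] → low
patient=Eve: ward='ICU' → outer ELSE → base
patient=Farah: ward='SURG' → inner[ELSE] → normal
patient=Gus: ward='ER' → outer ELSE → base
patient=Jude: ward='ER' → outer ELSE → base
patient=Mira: ward='ICU' → outer ELSE → base
patient=Noor: ward='PED' → outer ELSE → base
patient=Quinn: ward='GEN' → inner[bmi < 21] → major
patient=Yara: ward='PED' → outer ELSE → base

hold, low, base, normal, base, base, base, base, major, base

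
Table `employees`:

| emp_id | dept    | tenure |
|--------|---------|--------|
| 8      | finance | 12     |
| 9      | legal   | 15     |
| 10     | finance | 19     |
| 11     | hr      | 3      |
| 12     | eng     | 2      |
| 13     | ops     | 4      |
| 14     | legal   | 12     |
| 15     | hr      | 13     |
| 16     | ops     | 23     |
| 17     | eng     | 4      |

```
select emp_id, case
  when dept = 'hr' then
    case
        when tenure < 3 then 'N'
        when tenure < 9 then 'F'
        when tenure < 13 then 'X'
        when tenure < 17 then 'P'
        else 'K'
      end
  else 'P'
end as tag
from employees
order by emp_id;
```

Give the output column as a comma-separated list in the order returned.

P, P, P, F, P, P, P, P, P, P

emp_id=8: dept='finance' → outer ELSE → P
emp_id=9: dept='legal' → outer ELSE → P
emp_id=10: dept='finance' → outer ELSE → P
emp_id=11: dept='hr' → inner[tenure < 9] → F
emp_id=12: dept='eng' → outer ELSE → P
emp_id=13: dept='ops' → outer ELSE → P
emp_id=14: dept='legal' → outer ELSE → P
emp_id=15: dept='hr' → inner[tenure < 17] → P
emp_id=16: dept='ops' → outer ELSE → P
emp_id=17: dept='eng' → outer ELSE → P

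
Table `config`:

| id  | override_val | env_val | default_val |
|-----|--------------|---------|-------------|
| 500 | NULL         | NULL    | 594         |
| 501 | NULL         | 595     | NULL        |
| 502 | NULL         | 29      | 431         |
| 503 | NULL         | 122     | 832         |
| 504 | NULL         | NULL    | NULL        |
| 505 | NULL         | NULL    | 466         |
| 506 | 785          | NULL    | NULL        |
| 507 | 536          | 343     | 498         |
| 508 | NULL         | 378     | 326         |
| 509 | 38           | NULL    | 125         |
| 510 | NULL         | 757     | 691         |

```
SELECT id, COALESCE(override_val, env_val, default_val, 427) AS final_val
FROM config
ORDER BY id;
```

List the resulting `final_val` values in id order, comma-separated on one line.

594, 595, 29, 122, 427, 466, 785, 536, 378, 38, 757

id=500: override_val=NULL, env_val=NULL, default_val=594 → 594
id=501: override_val=NULL, env_val=595 → 595
id=502: override_val=NULL, env_val=29 → 29
id=503: override_val=NULL, env_val=122 → 122
id=504: override_val=NULL, env_val=NULL, default_val=NULL, → literal 427 → 427
id=505: override_val=NULL, env_val=NULL, default_val=466 → 466
id=506: override_val=785 → 785
id=507: override_val=536 → 536
id=508: override_val=NULL, env_val=378 → 378
id=509: override_val=38 → 38
id=510: override_val=NULL, env_val=757 → 757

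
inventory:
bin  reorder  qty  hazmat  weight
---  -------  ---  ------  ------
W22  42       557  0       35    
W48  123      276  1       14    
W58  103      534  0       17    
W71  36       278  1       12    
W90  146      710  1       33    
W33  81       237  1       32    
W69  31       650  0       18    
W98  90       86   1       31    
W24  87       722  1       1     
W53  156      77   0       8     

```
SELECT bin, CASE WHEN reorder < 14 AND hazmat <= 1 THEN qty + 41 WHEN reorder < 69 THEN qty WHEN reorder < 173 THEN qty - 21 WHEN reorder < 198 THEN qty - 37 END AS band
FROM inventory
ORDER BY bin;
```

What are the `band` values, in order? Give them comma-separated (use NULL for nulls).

bin=W22: reorder < 69 → 557
bin=W24: reorder < 173 → 701
bin=W33: reorder < 173 → 216
bin=W48: reorder < 173 → 255
bin=W53: reorder < 173 → 56
bin=W58: reorder < 173 → 513
bin=W69: reorder < 69 → 650
bin=W71: reorder < 69 → 278
bin=W90: reorder < 173 → 689
bin=W98: reorder < 173 → 65

557, 701, 216, 255, 56, 513, 650, 278, 689, 65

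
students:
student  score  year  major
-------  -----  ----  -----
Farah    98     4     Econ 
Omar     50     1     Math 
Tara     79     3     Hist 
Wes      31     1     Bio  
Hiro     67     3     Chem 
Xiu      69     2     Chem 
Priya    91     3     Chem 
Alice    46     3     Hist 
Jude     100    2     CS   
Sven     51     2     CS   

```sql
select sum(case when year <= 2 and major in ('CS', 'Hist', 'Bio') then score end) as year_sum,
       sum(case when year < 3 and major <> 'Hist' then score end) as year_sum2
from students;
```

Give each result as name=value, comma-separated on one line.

year_sum=182, year_sum2=301

[year_sum: year <= 2 and major in ('CS', 'Hist', 'Bio')]
student=Farah: ✗
student=Omar: ✗
student=Tara: ✗
student=Wes: ✓ → 31
student=Hiro: ✗
student=Xiu: ✗
student=Priya: ✗
student=Alice: ✗
student=Jude: ✓ → 100
student=Sven: ✓ → 51
year_sum = 31 + 100 + 51 = 182
—
[year_sum2: year < 3 and major <> 'Hist']
student=Farah: ✗
student=Omar: ✓ → 50
student=Tara: ✗
student=Wes: ✓ → 31
student=Hiro: ✗
student=Xiu: ✓ → 69
student=Priya: ✗
student=Alice: ✗
student=Jude: ✓ → 100
student=Sven: ✓ → 51
year_sum2 = 50 + 31 + 69 + 100 + 51 = 301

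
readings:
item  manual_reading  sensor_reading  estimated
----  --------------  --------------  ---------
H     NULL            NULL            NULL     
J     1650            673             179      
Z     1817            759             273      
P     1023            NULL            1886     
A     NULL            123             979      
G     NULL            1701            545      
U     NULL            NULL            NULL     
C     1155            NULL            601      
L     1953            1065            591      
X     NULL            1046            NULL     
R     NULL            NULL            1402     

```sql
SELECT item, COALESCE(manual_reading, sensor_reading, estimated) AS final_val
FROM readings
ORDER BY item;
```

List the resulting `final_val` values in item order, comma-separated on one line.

item=A: manual_reading=NULL, sensor_reading=123 → 123
item=C: manual_reading=1155 → 1155
item=G: manual_reading=NULL, sensor_reading=1701 → 1701
item=H: manual_reading=NULL, sensor_reading=NULL, estimated=NULL (all NULL) → NULL
item=J: manual_reading=1650 → 1650
item=L: manual_reading=1953 → 1953
item=P: manual_reading=1023 → 1023
item=R: manual_reading=NULL, sensor_reading=NULL, estimated=1402 → 1402
item=U: manual_reading=NULL, sensor_reading=NULL, estimated=NULL (all NULL) → NULL
item=X: manual_reading=NULL, sensor_reading=1046 → 1046
item=Z: manual_reading=1817 → 1817

123, 1155, 1701, NULL, 1650, 1953, 1023, 1402, NULL, 1046, 1817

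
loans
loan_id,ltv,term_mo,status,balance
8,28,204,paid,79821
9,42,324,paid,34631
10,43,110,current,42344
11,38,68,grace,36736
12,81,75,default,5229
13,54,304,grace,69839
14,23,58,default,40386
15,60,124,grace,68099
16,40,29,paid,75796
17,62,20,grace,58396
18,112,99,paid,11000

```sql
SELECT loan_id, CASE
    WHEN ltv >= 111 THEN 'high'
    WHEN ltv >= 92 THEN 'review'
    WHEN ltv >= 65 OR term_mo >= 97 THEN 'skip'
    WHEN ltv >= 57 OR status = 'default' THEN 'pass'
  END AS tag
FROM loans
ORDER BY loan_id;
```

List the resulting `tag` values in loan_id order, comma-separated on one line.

skip, skip, skip, NULL, skip, skip, pass, skip, NULL, pass, high

loan_id=8: ltv >= 65 OR term_mo >= 97 → skip
loan_id=9: ltv >= 65 OR term_mo >= 97 → skip
loan_id=10: ltv >= 65 OR term_mo >= 97 → skip
loan_id=11: (no match → NULL) → NULL
loan_id=12: ltv >= 65 OR term_mo >= 97 → skip
loan_id=13: ltv >= 65 OR term_mo >= 97 → skip
loan_id=14: ltv >= 57 OR status = 'default' → pass
loan_id=15: ltv >= 65 OR term_mo >= 97 → skip
loan_id=16: (no match → NULL) → NULL
loan_id=17: ltv >= 57 OR status = 'default' → pass
loan_id=18: ltv >= 111 → high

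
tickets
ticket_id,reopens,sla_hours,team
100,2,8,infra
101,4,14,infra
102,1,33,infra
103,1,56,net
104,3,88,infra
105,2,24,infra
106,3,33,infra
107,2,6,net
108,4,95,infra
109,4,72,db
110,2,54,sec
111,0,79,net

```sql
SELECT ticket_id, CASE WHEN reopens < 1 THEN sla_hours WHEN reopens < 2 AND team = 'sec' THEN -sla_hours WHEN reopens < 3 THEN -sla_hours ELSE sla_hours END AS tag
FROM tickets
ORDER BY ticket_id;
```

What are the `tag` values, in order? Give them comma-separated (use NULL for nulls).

-8, 14, -33, -56, 88, -24, 33, -6, 95, 72, -54, 79

ticket_id=100: reopens < 3 → -8
ticket_id=101: ELSE → 14
ticket_id=102: reopens < 3 → -33
ticket_id=103: reopens < 3 → -56
ticket_id=104: ELSE → 88
ticket_id=105: reopens < 3 → -24
ticket_id=106: ELSE → 33
ticket_id=107: reopens < 3 → -6
ticket_id=108: ELSE → 95
ticket_id=109: ELSE → 72
ticket_id=110: reopens < 3 → -54
ticket_id=111: reopens < 1 → 79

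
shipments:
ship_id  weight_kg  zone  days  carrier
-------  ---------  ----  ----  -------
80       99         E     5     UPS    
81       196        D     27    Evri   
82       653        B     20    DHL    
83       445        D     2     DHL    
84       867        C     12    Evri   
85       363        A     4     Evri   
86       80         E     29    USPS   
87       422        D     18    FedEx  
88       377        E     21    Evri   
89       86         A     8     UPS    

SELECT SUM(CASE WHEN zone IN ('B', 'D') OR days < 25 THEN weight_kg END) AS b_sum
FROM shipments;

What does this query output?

3508

ship_id=80: ✓ → 99
ship_id=81: ✓ → 196
ship_id=82: ✓ → 653
ship_id=83: ✓ → 445
ship_id=84: ✓ → 867
ship_id=85: ✓ → 363
ship_id=86: ✗
ship_id=87: ✓ → 422
ship_id=88: ✓ → 377
ship_id=89: ✓ → 86
b_sum = 99 + 196 + 653 + 445 + 867 + 363 + 422 + 377 + 86 = 3508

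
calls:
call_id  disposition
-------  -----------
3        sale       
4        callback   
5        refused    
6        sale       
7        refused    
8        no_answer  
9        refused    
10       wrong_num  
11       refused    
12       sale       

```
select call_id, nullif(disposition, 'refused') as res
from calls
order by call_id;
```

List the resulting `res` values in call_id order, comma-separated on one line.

call_id=3: disposition=sale vs refused: differ → sale
call_id=4: disposition=callback vs refused: differ → callback
call_id=5: disposition=refused vs refused: equal → NULL
call_id=6: disposition=sale vs refused: differ → sale
call_id=7: disposition=refused vs refused: equal → NULL
call_id=8: disposition=no_answer vs refused: differ → no_answer
call_id=9: disposition=refused vs refused: equal → NULL
call_id=10: disposition=wrong_num vs refused: differ → wrong_num
call_id=11: disposition=refused vs refused: equal → NULL
call_id=12: disposition=sale vs refused: differ → sale

sale, callback, NULL, sale, NULL, no_answer, NULL, wrong_num, NULL, sale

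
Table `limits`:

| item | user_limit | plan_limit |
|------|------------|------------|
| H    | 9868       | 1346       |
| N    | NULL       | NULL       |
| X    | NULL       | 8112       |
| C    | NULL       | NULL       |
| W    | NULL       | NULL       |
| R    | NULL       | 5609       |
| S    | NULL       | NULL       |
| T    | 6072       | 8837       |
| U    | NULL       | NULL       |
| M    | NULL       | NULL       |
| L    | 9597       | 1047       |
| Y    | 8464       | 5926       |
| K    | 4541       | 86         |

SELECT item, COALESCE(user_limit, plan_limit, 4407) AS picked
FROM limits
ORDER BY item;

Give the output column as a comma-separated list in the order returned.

4407, 9868, 4541, 9597, 4407, 4407, 5609, 4407, 6072, 4407, 4407, 8112, 8464

item=C: user_limit=NULL, plan_limit=NULL, → literal 4407 → 4407
item=H: user_limit=9868 → 9868
item=K: user_limit=4541 → 4541
item=L: user_limit=9597 → 9597
item=M: user_limit=NULL, plan_limit=NULL, → literal 4407 → 4407
item=N: user_limit=NULL, plan_limit=NULL, → literal 4407 → 4407
item=R: user_limit=NULL, plan_limit=5609 → 5609
item=S: user_limit=NULL, plan_limit=NULL, → literal 4407 → 4407
item=T: user_limit=6072 → 6072
item=U: user_limit=NULL, plan_limit=NULL, → literal 4407 → 4407
item=W: user_limit=NULL, plan_limit=NULL, → literal 4407 → 4407
item=X: user_limit=NULL, plan_limit=8112 → 8112
item=Y: user_limit=8464 → 8464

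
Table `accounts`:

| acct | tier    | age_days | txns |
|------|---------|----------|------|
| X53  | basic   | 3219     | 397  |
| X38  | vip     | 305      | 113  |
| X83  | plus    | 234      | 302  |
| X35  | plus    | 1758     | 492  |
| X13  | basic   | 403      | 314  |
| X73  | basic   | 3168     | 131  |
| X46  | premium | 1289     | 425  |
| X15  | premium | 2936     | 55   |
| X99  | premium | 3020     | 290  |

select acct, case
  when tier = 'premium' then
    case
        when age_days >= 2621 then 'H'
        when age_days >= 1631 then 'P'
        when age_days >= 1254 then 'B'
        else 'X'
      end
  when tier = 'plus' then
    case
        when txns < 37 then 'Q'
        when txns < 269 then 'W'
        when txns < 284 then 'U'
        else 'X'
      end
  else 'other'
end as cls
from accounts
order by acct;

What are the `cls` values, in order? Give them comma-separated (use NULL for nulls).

acct=X13: tier='basic' → outer ELSE → other
acct=X15: tier='premium' → inner[age_days >= 2621] → H
acct=X35: tier='plus' → inner[ELSE] → X
acct=X38: tier='vip' → outer ELSE → other
acct=X46: tier='premium' → inner[age_days >= 1254] → B
acct=X53: tier='basic' → outer ELSE → other
acct=X73: tier='basic' → outer ELSE → other
acct=X83: tier='plus' → inner[ELSE] → X
acct=X99: tier='premium' → inner[age_days >= 2621] → H

other, H, X, other, B, other, other, X, H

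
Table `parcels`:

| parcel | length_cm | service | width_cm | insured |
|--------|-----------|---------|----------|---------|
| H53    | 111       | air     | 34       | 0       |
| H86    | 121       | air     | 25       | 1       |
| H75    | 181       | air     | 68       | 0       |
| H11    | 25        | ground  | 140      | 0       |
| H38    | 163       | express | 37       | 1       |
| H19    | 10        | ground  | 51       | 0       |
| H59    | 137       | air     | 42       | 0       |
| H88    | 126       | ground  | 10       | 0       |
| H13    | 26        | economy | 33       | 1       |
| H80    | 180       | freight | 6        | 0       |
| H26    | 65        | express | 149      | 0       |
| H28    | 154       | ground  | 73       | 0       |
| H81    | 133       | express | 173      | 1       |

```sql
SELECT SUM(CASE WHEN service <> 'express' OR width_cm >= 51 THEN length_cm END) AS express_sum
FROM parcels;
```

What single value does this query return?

1269

parcel=H53: ✓ → 111
parcel=H86: ✓ → 121
parcel=H75: ✓ → 181
parcel=H11: ✓ → 25
parcel=H38: ✗
parcel=H19: ✓ → 10
parcel=H59: ✓ → 137
parcel=H88: ✓ → 126
parcel=H13: ✓ → 26
parcel=H80: ✓ → 180
parcel=H26: ✓ → 65
parcel=H28: ✓ → 154
parcel=H81: ✓ → 133
express_sum = 111 + 121 + 181 + 25 + 10 + 137 + 126 + 26 + 180 + 65 + 154 + 133 = 1269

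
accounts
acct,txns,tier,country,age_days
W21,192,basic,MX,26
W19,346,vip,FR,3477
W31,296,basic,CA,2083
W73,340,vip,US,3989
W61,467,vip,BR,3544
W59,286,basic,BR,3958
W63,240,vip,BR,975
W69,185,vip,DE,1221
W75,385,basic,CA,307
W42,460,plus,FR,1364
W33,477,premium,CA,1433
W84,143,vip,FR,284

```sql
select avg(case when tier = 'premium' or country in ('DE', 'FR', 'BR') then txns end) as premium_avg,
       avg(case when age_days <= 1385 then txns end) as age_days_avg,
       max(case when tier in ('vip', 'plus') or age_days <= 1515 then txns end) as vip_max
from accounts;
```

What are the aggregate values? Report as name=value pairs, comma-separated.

premium_avg=325.5, age_days_avg=267.5, vip_max=477

[premium_avg: tier = 'premium' or country in ('DE', 'FR', 'BR')]
acct=W21: ✗
acct=W19: ✓ → 346
acct=W31: ✗
acct=W73: ✗
acct=W61: ✓ → 467
acct=W59: ✓ → 286
acct=W63: ✓ → 240
acct=W69: ✓ → 185
acct=W75: ✗
acct=W42: ✓ → 460
acct=W33: ✓ → 477
acct=W84: ✓ → 143
premium_avg = (346 + 467 + 286 + 240 + 185 + 460 + 477 + 143) / 8 = 325.5
—
[age_days_avg: age_days <= 1385]
acct=W21: ✓ → 192
acct=W19: ✗
acct=W31: ✗
acct=W73: ✗
acct=W61: ✗
acct=W59: ✗
acct=W63: ✓ → 240
acct=W69: ✓ → 185
acct=W75: ✓ → 385
acct=W42: ✓ → 460
acct=W33: ✗
acct=W84: ✓ → 143
age_days_avg = (192 + 240 + 185 + 385 + 460 + 143) / 6 = 267.5
—
[vip_max: tier in ('vip', 'plus') or age_days <= 1515]
acct=W21: ✓ → 192
acct=W19: ✓ → 346
acct=W31: ✗
acct=W73: ✓ → 340
acct=W61: ✓ → 467
acct=W59: ✗
acct=W63: ✓ → 240
acct=W69: ✓ → 185
acct=W75: ✓ → 385
acct=W42: ✓ → 460
acct=W33: ✓ → 477
acct=W84: ✓ → 143
vip_max = MAX(192, 346, 340, 467, 240, 185, 385, 460, 477, 143) = 477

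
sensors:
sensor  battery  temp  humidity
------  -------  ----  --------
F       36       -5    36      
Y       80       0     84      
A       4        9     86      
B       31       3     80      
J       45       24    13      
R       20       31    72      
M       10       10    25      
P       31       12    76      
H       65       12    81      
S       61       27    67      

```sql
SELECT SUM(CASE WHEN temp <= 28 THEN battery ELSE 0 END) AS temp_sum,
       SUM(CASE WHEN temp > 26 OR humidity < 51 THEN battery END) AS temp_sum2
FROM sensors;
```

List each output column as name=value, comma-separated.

temp_sum=363, temp_sum2=172

[temp_sum: temp <= 28]
sensor=F: ✓ → 36
sensor=Y: ✓ → 80
sensor=A: ✓ → 4
sensor=B: ✓ → 31
sensor=J: ✓ → 45
sensor=R: ✗
sensor=M: ✓ → 10
sensor=P: ✓ → 31
sensor=H: ✓ → 65
sensor=S: ✓ → 61
temp_sum = 36 + 80 + 4 + 31 + 45 + 10 + 31 + 65 + 61 = 363
—
[temp_sum2: temp > 26 OR humidity < 51]
sensor=F: ✓ → 36
sensor=Y: ✗
sensor=A: ✗
sensor=B: ✗
sensor=J: ✓ → 45
sensor=R: ✓ → 20
sensor=M: ✓ → 10
sensor=P: ✗
sensor=H: ✗
sensor=S: ✓ → 61
temp_sum2 = 36 + 45 + 20 + 10 + 61 = 172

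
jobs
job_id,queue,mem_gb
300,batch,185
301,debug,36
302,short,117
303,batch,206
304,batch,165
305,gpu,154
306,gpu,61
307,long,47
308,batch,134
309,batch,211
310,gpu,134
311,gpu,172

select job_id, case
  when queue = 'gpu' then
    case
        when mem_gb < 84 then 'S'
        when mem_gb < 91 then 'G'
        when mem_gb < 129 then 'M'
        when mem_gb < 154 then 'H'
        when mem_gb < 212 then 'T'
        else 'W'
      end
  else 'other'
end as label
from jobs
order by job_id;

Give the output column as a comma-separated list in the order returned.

job_id=300: queue='batch' → outer ELSE → other
job_id=301: queue='debug' → outer ELSE → other
job_id=302: queue='short' → outer ELSE → other
job_id=303: queue='batch' → outer ELSE → other
job_id=304: queue='batch' → outer ELSE → other
job_id=305: queue='gpu' → inner[mem_gb < 212] → T
job_id=306: queue='gpu' → inner[mem_gb < 84] → S
job_id=307: queue='long' → outer ELSE → other
job_id=308: queue='batch' → outer ELSE → other
job_id=309: queue='batch' → outer ELSE → other
job_id=310: queue='gpu' → inner[mem_gb < 154] → H
job_id=311: queue='gpu' → inner[mem_gb < 212] → T

other, other, other, other, other, T, S, other, other, other, H, T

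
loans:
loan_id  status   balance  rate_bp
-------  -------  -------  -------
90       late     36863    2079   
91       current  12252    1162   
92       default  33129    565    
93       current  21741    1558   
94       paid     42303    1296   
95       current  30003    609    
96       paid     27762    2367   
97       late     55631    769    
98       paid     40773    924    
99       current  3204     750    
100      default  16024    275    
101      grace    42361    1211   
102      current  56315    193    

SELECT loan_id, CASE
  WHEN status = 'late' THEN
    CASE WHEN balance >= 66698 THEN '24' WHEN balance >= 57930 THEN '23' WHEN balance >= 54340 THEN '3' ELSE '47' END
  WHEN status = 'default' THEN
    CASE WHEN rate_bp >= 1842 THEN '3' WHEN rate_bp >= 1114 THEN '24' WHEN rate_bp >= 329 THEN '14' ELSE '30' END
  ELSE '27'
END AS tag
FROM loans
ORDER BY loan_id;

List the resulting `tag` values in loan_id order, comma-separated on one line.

47, 27, 14, 27, 27, 27, 27, 3, 27, 27, 30, 27, 27

loan_id=90: status='late' → inner[ELSE] → 47
loan_id=91: status='current' → outer ELSE → 27
loan_id=92: status='default' → inner[rate_bp >= 329] → 14
loan_id=93: status='current' → outer ELSE → 27
loan_id=94: status='paid' → outer ELSE → 27
loan_id=95: status='current' → outer ELSE → 27
loan_id=96: status='paid' → outer ELSE → 27
loan_id=97: status='late' → inner[balance >= 54340] → 3
loan_id=98: status='paid' → outer ELSE → 27
loan_id=99: status='current' → outer ELSE → 27
loan_id=100: status='default' → inner[ELSE] → 30
loan_id=101: status='grace' → outer ELSE → 27
loan_id=102: status='current' → outer ELSE → 27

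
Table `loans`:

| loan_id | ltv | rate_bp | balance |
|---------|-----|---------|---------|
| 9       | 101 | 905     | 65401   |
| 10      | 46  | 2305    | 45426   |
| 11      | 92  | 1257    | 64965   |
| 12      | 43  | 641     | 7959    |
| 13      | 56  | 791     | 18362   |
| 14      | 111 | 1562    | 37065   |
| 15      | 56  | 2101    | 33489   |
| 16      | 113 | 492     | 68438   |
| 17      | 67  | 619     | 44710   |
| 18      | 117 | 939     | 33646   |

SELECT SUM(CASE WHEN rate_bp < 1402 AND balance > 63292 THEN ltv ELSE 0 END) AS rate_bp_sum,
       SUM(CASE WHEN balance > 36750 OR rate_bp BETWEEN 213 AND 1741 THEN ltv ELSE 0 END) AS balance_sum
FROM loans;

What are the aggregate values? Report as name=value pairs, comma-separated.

rate_bp_sum=306, balance_sum=746

[rate_bp_sum: rate_bp < 1402 AND balance > 63292]
loan_id=9: ✓ → 101
loan_id=10: ✗
loan_id=11: ✓ → 92
loan_id=12: ✗
loan_id=13: ✗
loan_id=14: ✗
loan_id=15: ✗
loan_id=16: ✓ → 113
loan_id=17: ✗
loan_id=18: ✗
rate_bp_sum = 101 + 92 + 113 = 306
—
[balance_sum: balance > 36750 OR rate_bp BETWEEN 213 AND 1741]
loan_id=9: ✓ → 101
loan_id=10: ✓ → 46
loan_id=11: ✓ → 92
loan_id=12: ✓ → 43
loan_id=13: ✓ → 56
loan_id=14: ✓ → 111
loan_id=15: ✗
loan_id=16: ✓ → 113
loan_id=17: ✓ → 67
loan_id=18: ✓ → 117
balance_sum = 101 + 46 + 92 + 43 + 56 + 111 + 113 + 67 + 117 = 746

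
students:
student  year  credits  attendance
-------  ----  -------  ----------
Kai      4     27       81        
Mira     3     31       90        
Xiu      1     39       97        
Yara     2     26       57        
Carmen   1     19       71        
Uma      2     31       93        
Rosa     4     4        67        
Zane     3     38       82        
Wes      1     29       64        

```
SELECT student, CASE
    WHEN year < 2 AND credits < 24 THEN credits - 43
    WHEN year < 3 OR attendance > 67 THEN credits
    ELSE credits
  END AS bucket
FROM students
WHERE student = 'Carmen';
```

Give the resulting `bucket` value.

-24

student = Carmen: year=1, credits=19, attendance=71.
year < 2 AND credits < 24 → true → -24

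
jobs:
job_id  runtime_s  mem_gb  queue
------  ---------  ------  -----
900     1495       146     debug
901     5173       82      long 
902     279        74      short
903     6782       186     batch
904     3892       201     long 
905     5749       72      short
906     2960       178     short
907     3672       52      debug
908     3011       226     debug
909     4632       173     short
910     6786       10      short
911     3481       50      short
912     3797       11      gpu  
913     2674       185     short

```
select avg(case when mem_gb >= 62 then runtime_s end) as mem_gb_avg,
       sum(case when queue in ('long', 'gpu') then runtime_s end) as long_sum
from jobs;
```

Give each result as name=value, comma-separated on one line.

mem_gb_avg=3664.7, long_sum=12862

[mem_gb_avg: mem_gb >= 62]
job_id=900: ✓ → 1495
job_id=901: ✓ → 5173
job_id=902: ✓ → 279
job_id=903: ✓ → 6782
job_id=904: ✓ → 3892
job_id=905: ✓ → 5749
job_id=906: ✓ → 2960
job_id=907: ✗
job_id=908: ✓ → 3011
job_id=909: ✓ → 4632
job_id=910: ✗
job_id=911: ✗
job_id=912: ✗
job_id=913: ✓ → 2674
mem_gb_avg = (1495 + 5173 + 279 + 6782 + 3892 + 5749 + 2960 + 3011 + 4632 + 2674) / 10 = 3664.7
—
[long_sum: queue in ('long', 'gpu')]
job_id=900: ✗
job_id=901: ✓ → 5173
job_id=902: ✗
job_id=903: ✗
job_id=904: ✓ → 3892
job_id=905: ✗
job_id=906: ✗
job_id=907: ✗
job_id=908: ✗
job_id=909: ✗
job_id=910: ✗
job_id=911: ✗
job_id=912: ✓ → 3797
job_id=913: ✗
long_sum = 5173 + 3892 + 3797 = 12862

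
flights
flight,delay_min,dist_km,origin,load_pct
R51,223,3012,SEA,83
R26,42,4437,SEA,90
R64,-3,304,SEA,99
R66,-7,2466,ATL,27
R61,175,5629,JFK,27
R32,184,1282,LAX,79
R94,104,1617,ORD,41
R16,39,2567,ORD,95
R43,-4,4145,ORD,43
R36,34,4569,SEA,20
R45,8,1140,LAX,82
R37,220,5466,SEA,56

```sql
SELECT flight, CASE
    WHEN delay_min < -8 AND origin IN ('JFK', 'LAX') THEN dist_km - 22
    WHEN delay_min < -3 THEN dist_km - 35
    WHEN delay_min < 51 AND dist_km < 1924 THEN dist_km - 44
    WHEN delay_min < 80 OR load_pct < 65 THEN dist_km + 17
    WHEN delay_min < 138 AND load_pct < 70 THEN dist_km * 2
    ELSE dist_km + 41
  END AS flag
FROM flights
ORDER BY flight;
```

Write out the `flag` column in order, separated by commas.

2584, 4454, 1323, 4586, 5483, 4110, 1096, 3053, 5646, 260, 2431, 1634

flight=R16: delay_min < 80 OR load_pct < 65 → 2584
flight=R26: delay_min < 80 OR load_pct < 65 → 4454
flight=R32: ELSE → 1323
flight=R36: delay_min < 80 OR load_pct < 65 → 4586
flight=R37: delay_min < 80 OR load_pct < 65 → 5483
flight=R43: delay_min < -3 → 4110
flight=R45: delay_min < 51 AND dist_km < 1924 → 1096
flight=R51: ELSE → 3053
flight=R61: delay_min < 80 OR load_pct < 65 → 5646
flight=R64: delay_min < 51 AND dist_km < 1924 → 260
flight=R66: delay_min < -3 → 2431
flight=R94: delay_min < 80 OR load_pct < 65 → 1634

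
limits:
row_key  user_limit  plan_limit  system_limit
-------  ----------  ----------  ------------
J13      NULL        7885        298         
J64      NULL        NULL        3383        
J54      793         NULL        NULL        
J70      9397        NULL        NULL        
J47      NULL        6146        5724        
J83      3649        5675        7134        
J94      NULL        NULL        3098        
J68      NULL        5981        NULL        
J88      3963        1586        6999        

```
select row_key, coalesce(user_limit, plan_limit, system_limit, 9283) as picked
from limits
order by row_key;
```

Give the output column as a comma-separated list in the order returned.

7885, 6146, 793, 3383, 5981, 9397, 3649, 3963, 3098

row_key=J13: user_limit=NULL, plan_limit=7885 → 7885
row_key=J47: user_limit=NULL, plan_limit=6146 → 6146
row_key=J54: user_limit=793 → 793
row_key=J64: user_limit=NULL, plan_limit=NULL, system_limit=3383 → 3383
row_key=J68: user_limit=NULL, plan_limit=5981 → 5981
row_key=J70: user_limit=9397 → 9397
row_key=J83: user_limit=3649 → 3649
row_key=J88: user_limit=3963 → 3963
row_key=J94: user_limit=NULL, plan_limit=NULL, system_limit=3098 → 3098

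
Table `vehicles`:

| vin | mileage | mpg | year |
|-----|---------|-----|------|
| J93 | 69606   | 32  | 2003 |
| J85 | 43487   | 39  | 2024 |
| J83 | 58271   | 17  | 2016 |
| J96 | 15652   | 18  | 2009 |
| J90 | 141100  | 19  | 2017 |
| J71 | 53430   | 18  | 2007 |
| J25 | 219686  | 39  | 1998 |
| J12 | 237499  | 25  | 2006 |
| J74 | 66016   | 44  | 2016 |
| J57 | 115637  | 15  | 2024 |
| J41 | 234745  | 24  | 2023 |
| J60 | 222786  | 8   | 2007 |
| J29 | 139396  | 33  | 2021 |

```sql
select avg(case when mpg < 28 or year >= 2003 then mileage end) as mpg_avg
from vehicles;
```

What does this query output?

116468.75

vin=J93: ✓ → 69606
vin=J85: ✓ → 43487
vin=J83: ✓ → 58271
vin=J96: ✓ → 15652
vin=J90: ✓ → 141100
vin=J71: ✓ → 53430
vin=J25: ✗
vin=J12: ✓ → 237499
vin=J74: ✓ → 66016
vin=J57: ✓ → 115637
vin=J41: ✓ → 234745
vin=J60: ✓ → 222786
vin=J29: ✓ → 139396
mpg_avg = (69606 + 43487 + 58271 + 15652 + 141100 + 53430 + 237499 + 66016 + 115637 + 234745 + 222786 + 139396) / 12 = 116468.75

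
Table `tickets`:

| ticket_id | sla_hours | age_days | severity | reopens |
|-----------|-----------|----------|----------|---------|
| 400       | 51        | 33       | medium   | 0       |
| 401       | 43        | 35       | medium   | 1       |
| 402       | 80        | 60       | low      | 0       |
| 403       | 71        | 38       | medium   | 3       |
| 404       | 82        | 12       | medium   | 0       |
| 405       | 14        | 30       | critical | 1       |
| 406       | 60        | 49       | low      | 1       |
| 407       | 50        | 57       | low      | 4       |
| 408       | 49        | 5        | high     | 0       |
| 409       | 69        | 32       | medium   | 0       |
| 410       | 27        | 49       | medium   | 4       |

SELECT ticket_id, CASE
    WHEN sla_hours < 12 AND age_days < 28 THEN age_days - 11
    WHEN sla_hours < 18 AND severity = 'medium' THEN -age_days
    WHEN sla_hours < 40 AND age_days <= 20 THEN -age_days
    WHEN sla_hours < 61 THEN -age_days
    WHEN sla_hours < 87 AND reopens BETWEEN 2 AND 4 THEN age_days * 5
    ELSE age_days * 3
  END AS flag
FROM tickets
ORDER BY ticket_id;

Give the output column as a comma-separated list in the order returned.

-33, -35, 180, 190, 36, -30, -49, -57, -5, 96, -49

ticket_id=400: sla_hours < 61 → -33
ticket_id=401: sla_hours < 61 → -35
ticket_id=402: ELSE → 180
ticket_id=403: sla_hours < 87 AND reopens BETWEEN 2 AND 4 → 190
ticket_id=404: ELSE → 36
ticket_id=405: sla_hours < 61 → -30
ticket_id=406: sla_hours < 61 → -49
ticket_id=407: sla_hours < 61 → -57
ticket_id=408: sla_hours < 61 → -5
ticket_id=409: ELSE → 96
ticket_id=410: sla_hours < 61 → -49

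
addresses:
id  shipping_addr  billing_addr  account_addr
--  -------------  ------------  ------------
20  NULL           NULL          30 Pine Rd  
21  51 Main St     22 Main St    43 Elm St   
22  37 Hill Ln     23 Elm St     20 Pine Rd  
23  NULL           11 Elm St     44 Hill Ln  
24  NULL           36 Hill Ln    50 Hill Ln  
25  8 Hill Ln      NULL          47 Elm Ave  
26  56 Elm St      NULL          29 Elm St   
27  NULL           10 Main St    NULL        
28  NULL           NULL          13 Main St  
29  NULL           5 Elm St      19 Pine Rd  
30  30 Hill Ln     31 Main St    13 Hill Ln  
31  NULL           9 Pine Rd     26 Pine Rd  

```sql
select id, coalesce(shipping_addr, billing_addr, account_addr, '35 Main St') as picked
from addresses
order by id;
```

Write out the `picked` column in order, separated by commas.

30 Pine Rd, 51 Main St, 37 Hill Ln, 11 Elm St, 36 Hill Ln, 8 Hill Ln, 56 Elm St, 10 Main St, 13 Main St, 5 Elm St, 30 Hill Ln, 9 Pine Rd

id=20: shipping_addr=NULL, billing_addr=NULL, account_addr=30 Pine Rd → 30 Pine Rd
id=21: shipping_addr=51 Main St → 51 Main St
id=22: shipping_addr=37 Hill Ln → 37 Hill Ln
id=23: shipping_addr=NULL, billing_addr=11 Elm St → 11 Elm St
id=24: shipping_addr=NULL, billing_addr=36 Hill Ln → 36 Hill Ln
id=25: shipping_addr=8 Hill Ln → 8 Hill Ln
id=26: shipping_addr=56 Elm St → 56 Elm St
id=27: shipping_addr=NULL, billing_addr=10 Main St → 10 Main St
id=28: shipping_addr=NULL, billing_addr=NULL, account_addr=13 Main St → 13 Main St
id=29: shipping_addr=NULL, billing_addr=5 Elm St → 5 Elm St
id=30: shipping_addr=30 Hill Ln → 30 Hill Ln
id=31: shipping_addr=NULL, billing_addr=9 Pine Rd → 9 Pine Rd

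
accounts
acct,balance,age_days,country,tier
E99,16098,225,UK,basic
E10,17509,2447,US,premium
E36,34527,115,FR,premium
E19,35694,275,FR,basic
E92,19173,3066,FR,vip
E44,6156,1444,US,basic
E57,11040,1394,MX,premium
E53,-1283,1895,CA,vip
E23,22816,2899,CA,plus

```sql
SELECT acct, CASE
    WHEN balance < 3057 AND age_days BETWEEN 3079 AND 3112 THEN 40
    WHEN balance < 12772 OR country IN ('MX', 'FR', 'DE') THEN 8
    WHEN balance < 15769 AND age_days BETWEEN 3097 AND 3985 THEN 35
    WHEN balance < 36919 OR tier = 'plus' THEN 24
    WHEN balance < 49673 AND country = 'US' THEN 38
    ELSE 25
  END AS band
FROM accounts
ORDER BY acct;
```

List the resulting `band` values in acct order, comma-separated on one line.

24, 8, 24, 8, 8, 8, 8, 8, 24

acct=E10: balance < 36919 OR tier = 'plus' → 24
acct=E19: balance < 12772 OR country IN ('MX', 'FR', 'DE') → 8
acct=E23: balance < 36919 OR tier = 'plus' → 24
acct=E36: balance < 12772 OR country IN ('MX', 'FR', 'DE') → 8
acct=E44: balance < 12772 OR country IN ('MX', 'FR', 'DE') → 8
acct=E53: balance < 12772 OR country IN ('MX', 'FR', 'DE') → 8
acct=E57: balance < 12772 OR country IN ('MX', 'FR', 'DE') → 8
acct=E92: balance < 12772 OR country IN ('MX', 'FR', 'DE') → 8
acct=E99: balance < 36919 OR tier = 'plus' → 24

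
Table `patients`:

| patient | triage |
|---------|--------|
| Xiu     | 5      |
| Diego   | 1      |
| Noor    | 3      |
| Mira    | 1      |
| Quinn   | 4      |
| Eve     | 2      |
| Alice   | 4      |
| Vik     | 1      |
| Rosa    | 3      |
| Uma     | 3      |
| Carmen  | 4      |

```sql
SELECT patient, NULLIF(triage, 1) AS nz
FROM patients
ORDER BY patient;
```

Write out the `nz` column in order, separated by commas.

patient=Alice: triage=4 vs 1: differ → 4
patient=Carmen: triage=4 vs 1: differ → 4
patient=Diego: triage=1 vs 1: equal → NULL
patient=Eve: triage=2 vs 1: differ → 2
patient=Mira: triage=1 vs 1: equal → NULL
patient=Noor: triage=3 vs 1: differ → 3
patient=Quinn: triage=4 vs 1: differ → 4
patient=Rosa: triage=3 vs 1: differ → 3
patient=Uma: triage=3 vs 1: differ → 3
patient=Vik: triage=1 vs 1: equal → NULL
patient=Xiu: triage=5 vs 1: differ → 5

4, 4, NULL, 2, NULL, 3, 4, 3, 3, NULL, 5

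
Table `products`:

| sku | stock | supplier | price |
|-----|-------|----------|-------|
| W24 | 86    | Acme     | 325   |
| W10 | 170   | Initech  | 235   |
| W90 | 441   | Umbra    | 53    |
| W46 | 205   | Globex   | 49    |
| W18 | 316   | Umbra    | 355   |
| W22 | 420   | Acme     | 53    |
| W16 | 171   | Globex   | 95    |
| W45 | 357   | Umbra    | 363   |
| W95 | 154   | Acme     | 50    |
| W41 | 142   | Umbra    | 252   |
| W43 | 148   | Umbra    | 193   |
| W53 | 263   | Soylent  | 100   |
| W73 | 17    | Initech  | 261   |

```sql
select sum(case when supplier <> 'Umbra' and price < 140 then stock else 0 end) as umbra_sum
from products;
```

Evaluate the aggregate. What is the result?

sku=W24: ✗
sku=W10: ✗
sku=W90: ✗
sku=W46: ✓ → 205
sku=W18: ✗
sku=W22: ✓ → 420
sku=W16: ✓ → 171
sku=W45: ✗
sku=W95: ✓ → 154
sku=W41: ✗
sku=W43: ✗
sku=W53: ✓ → 263
sku=W73: ✗
umbra_sum = 205 + 420 + 171 + 154 + 263 = 1213

1213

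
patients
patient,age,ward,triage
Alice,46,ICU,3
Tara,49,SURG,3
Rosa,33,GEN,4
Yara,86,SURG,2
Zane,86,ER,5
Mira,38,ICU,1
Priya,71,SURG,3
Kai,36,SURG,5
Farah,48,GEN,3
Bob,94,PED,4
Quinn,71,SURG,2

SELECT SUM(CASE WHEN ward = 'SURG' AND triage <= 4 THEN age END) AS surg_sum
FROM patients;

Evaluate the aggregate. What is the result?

patient=Alice: ✗
patient=Tara: ✓ → 49
patient=Rosa: ✗
patient=Yara: ✓ → 86
patient=Zane: ✗
patient=Mira: ✗
patient=Priya: ✓ → 71
patient=Kai: ✗
patient=Farah: ✗
patient=Bob: ✗
patient=Quinn: ✓ → 71
surg_sum = 49 + 86 + 71 + 71 = 277

277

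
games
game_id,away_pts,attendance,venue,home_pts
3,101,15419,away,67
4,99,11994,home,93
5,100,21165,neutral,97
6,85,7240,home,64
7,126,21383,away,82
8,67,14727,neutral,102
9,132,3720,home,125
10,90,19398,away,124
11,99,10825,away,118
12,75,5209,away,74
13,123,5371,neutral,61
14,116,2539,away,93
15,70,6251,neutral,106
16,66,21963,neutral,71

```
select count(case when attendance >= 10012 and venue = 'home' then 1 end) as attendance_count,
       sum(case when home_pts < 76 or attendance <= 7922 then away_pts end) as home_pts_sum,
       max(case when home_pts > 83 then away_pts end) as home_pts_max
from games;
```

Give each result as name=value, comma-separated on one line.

[attendance_count: attendance >= 10012 and venue = 'home']
game_id=3: ✗
game_id=4: ✓ → 1
game_id=5: ✗
game_id=6: ✗
game_id=7: ✗
game_id=8: ✗
game_id=9: ✗
game_id=10: ✗
game_id=11: ✗
game_id=12: ✗
game_id=13: ✗
game_id=14: ✗
game_id=15: ✗
game_id=16: ✗
attendance_count = COUNT(1) = 1
—
[home_pts_sum: home_pts < 76 or attendance <= 7922]
game_id=3: ✓ → 101
game_id=4: ✗
game_id=5: ✗
game_id=6: ✓ → 85
game_id=7: ✗
game_id=8: ✗
game_id=9: ✓ → 132
game_id=10: ✗
game_id=11: ✗
game_id=12: ✓ → 75
game_id=13: ✓ → 123
game_id=14: ✓ → 116
game_id=15: ✓ → 70
game_id=16: ✓ → 66
home_pts_sum = 101 + 85 + 132 + 75 + 123 + 116 + 70 + 66 = 768
—
[home_pts_max: home_pts > 83]
game_id=3: ✗
game_id=4: ✓ → 99
game_id=5: ✓ → 100
game_id=6: ✗
game_id=7: ✗
game_id=8: ✓ → 67
game_id=9: ✓ → 132
game_id=10: ✓ → 90
game_id=11: ✓ → 99
game_id=12: ✗
game_id=13: ✗
game_id=14: ✓ → 116
game_id=15: ✓ → 70
game_id=16: ✗
home_pts_max = MAX(99, 100, 67, 132, 90, 99, 116, 70) = 132

attendance_count=1, home_pts_sum=768, home_pts_max=132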